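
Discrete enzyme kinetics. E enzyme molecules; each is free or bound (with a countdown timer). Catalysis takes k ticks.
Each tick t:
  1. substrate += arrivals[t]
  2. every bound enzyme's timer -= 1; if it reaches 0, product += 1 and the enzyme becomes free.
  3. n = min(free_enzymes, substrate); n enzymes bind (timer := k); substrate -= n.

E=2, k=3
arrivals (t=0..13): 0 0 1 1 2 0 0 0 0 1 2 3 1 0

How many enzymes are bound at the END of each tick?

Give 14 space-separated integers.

t=0: arr=0 -> substrate=0 bound=0 product=0
t=1: arr=0 -> substrate=0 bound=0 product=0
t=2: arr=1 -> substrate=0 bound=1 product=0
t=3: arr=1 -> substrate=0 bound=2 product=0
t=4: arr=2 -> substrate=2 bound=2 product=0
t=5: arr=0 -> substrate=1 bound=2 product=1
t=6: arr=0 -> substrate=0 bound=2 product=2
t=7: arr=0 -> substrate=0 bound=2 product=2
t=8: arr=0 -> substrate=0 bound=1 product=3
t=9: arr=1 -> substrate=0 bound=1 product=4
t=10: arr=2 -> substrate=1 bound=2 product=4
t=11: arr=3 -> substrate=4 bound=2 product=4
t=12: arr=1 -> substrate=4 bound=2 product=5
t=13: arr=0 -> substrate=3 bound=2 product=6

Answer: 0 0 1 2 2 2 2 2 1 1 2 2 2 2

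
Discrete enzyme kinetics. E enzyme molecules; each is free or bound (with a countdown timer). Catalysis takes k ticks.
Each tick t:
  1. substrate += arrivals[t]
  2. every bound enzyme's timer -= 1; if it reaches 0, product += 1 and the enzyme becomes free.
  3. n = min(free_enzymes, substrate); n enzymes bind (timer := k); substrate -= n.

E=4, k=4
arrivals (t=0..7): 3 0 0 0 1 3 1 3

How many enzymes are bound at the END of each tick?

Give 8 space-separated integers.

t=0: arr=3 -> substrate=0 bound=3 product=0
t=1: arr=0 -> substrate=0 bound=3 product=0
t=2: arr=0 -> substrate=0 bound=3 product=0
t=3: arr=0 -> substrate=0 bound=3 product=0
t=4: arr=1 -> substrate=0 bound=1 product=3
t=5: arr=3 -> substrate=0 bound=4 product=3
t=6: arr=1 -> substrate=1 bound=4 product=3
t=7: arr=3 -> substrate=4 bound=4 product=3

Answer: 3 3 3 3 1 4 4 4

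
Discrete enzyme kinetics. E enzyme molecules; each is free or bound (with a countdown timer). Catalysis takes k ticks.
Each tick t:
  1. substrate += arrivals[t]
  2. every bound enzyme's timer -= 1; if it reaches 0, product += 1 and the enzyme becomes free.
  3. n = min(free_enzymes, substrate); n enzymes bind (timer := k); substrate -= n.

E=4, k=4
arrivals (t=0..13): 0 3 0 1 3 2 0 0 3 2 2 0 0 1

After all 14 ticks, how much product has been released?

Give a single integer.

t=0: arr=0 -> substrate=0 bound=0 product=0
t=1: arr=3 -> substrate=0 bound=3 product=0
t=2: arr=0 -> substrate=0 bound=3 product=0
t=3: arr=1 -> substrate=0 bound=4 product=0
t=4: arr=3 -> substrate=3 bound=4 product=0
t=5: arr=2 -> substrate=2 bound=4 product=3
t=6: arr=0 -> substrate=2 bound=4 product=3
t=7: arr=0 -> substrate=1 bound=4 product=4
t=8: arr=3 -> substrate=4 bound=4 product=4
t=9: arr=2 -> substrate=3 bound=4 product=7
t=10: arr=2 -> substrate=5 bound=4 product=7
t=11: arr=0 -> substrate=4 bound=4 product=8
t=12: arr=0 -> substrate=4 bound=4 product=8
t=13: arr=1 -> substrate=2 bound=4 product=11

Answer: 11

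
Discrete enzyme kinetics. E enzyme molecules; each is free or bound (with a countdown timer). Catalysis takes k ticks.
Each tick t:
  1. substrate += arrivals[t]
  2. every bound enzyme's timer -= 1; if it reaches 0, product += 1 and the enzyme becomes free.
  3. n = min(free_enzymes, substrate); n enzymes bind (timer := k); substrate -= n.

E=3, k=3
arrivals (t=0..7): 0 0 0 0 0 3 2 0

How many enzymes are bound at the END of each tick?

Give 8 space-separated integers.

t=0: arr=0 -> substrate=0 bound=0 product=0
t=1: arr=0 -> substrate=0 bound=0 product=0
t=2: arr=0 -> substrate=0 bound=0 product=0
t=3: arr=0 -> substrate=0 bound=0 product=0
t=4: arr=0 -> substrate=0 bound=0 product=0
t=5: arr=3 -> substrate=0 bound=3 product=0
t=6: arr=2 -> substrate=2 bound=3 product=0
t=7: arr=0 -> substrate=2 bound=3 product=0

Answer: 0 0 0 0 0 3 3 3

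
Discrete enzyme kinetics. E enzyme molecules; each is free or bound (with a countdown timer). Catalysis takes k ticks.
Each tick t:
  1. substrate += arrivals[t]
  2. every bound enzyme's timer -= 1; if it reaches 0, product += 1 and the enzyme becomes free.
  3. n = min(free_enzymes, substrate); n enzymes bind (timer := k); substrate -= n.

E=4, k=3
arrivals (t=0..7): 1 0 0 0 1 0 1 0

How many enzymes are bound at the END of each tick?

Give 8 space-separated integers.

Answer: 1 1 1 0 1 1 2 1

Derivation:
t=0: arr=1 -> substrate=0 bound=1 product=0
t=1: arr=0 -> substrate=0 bound=1 product=0
t=2: arr=0 -> substrate=0 bound=1 product=0
t=3: arr=0 -> substrate=0 bound=0 product=1
t=4: arr=1 -> substrate=0 bound=1 product=1
t=5: arr=0 -> substrate=0 bound=1 product=1
t=6: arr=1 -> substrate=0 bound=2 product=1
t=7: arr=0 -> substrate=0 bound=1 product=2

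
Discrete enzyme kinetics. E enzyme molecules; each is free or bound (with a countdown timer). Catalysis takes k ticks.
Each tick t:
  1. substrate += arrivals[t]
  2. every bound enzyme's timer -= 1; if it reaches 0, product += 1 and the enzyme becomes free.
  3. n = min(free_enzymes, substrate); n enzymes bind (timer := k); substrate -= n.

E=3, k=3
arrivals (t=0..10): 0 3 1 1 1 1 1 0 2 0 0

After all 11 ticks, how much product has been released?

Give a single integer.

t=0: arr=0 -> substrate=0 bound=0 product=0
t=1: arr=3 -> substrate=0 bound=3 product=0
t=2: arr=1 -> substrate=1 bound=3 product=0
t=3: arr=1 -> substrate=2 bound=3 product=0
t=4: arr=1 -> substrate=0 bound=3 product=3
t=5: arr=1 -> substrate=1 bound=3 product=3
t=6: arr=1 -> substrate=2 bound=3 product=3
t=7: arr=0 -> substrate=0 bound=2 product=6
t=8: arr=2 -> substrate=1 bound=3 product=6
t=9: arr=0 -> substrate=1 bound=3 product=6
t=10: arr=0 -> substrate=0 bound=2 product=8

Answer: 8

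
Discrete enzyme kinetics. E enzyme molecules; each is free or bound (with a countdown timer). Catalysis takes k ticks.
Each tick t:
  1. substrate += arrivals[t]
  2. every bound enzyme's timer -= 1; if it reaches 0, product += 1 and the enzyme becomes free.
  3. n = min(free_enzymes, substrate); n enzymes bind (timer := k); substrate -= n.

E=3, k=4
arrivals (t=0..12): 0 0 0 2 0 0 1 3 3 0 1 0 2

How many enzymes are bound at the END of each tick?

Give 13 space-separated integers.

Answer: 0 0 0 2 2 2 3 3 3 3 3 3 3

Derivation:
t=0: arr=0 -> substrate=0 bound=0 product=0
t=1: arr=0 -> substrate=0 bound=0 product=0
t=2: arr=0 -> substrate=0 bound=0 product=0
t=3: arr=2 -> substrate=0 bound=2 product=0
t=4: arr=0 -> substrate=0 bound=2 product=0
t=5: arr=0 -> substrate=0 bound=2 product=0
t=6: arr=1 -> substrate=0 bound=3 product=0
t=7: arr=3 -> substrate=1 bound=3 product=2
t=8: arr=3 -> substrate=4 bound=3 product=2
t=9: arr=0 -> substrate=4 bound=3 product=2
t=10: arr=1 -> substrate=4 bound=3 product=3
t=11: arr=0 -> substrate=2 bound=3 product=5
t=12: arr=2 -> substrate=4 bound=3 product=5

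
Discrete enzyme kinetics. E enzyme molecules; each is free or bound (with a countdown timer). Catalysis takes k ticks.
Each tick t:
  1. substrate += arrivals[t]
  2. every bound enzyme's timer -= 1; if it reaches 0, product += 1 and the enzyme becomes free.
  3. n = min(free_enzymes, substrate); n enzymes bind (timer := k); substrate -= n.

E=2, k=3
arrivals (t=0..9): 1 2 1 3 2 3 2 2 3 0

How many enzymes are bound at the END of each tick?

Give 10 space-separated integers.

t=0: arr=1 -> substrate=0 bound=1 product=0
t=1: arr=2 -> substrate=1 bound=2 product=0
t=2: arr=1 -> substrate=2 bound=2 product=0
t=3: arr=3 -> substrate=4 bound=2 product=1
t=4: arr=2 -> substrate=5 bound=2 product=2
t=5: arr=3 -> substrate=8 bound=2 product=2
t=6: arr=2 -> substrate=9 bound=2 product=3
t=7: arr=2 -> substrate=10 bound=2 product=4
t=8: arr=3 -> substrate=13 bound=2 product=4
t=9: arr=0 -> substrate=12 bound=2 product=5

Answer: 1 2 2 2 2 2 2 2 2 2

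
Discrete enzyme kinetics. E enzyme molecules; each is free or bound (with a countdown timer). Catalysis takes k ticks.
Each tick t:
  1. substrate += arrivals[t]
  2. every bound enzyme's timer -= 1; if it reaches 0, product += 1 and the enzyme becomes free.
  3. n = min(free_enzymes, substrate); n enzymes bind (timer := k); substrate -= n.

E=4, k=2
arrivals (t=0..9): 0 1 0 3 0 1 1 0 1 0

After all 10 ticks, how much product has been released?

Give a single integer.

Answer: 6

Derivation:
t=0: arr=0 -> substrate=0 bound=0 product=0
t=1: arr=1 -> substrate=0 bound=1 product=0
t=2: arr=0 -> substrate=0 bound=1 product=0
t=3: arr=3 -> substrate=0 bound=3 product=1
t=4: arr=0 -> substrate=0 bound=3 product=1
t=5: arr=1 -> substrate=0 bound=1 product=4
t=6: arr=1 -> substrate=0 bound=2 product=4
t=7: arr=0 -> substrate=0 bound=1 product=5
t=8: arr=1 -> substrate=0 bound=1 product=6
t=9: arr=0 -> substrate=0 bound=1 product=6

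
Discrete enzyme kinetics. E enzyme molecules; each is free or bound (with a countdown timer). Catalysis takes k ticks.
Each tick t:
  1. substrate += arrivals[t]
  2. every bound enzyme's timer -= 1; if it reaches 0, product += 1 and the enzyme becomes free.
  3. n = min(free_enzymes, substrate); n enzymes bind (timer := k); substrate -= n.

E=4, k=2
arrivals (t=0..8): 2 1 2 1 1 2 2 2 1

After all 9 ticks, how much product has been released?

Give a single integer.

Answer: 11

Derivation:
t=0: arr=2 -> substrate=0 bound=2 product=0
t=1: arr=1 -> substrate=0 bound=3 product=0
t=2: arr=2 -> substrate=0 bound=3 product=2
t=3: arr=1 -> substrate=0 bound=3 product=3
t=4: arr=1 -> substrate=0 bound=2 product=5
t=5: arr=2 -> substrate=0 bound=3 product=6
t=6: arr=2 -> substrate=0 bound=4 product=7
t=7: arr=2 -> substrate=0 bound=4 product=9
t=8: arr=1 -> substrate=0 bound=3 product=11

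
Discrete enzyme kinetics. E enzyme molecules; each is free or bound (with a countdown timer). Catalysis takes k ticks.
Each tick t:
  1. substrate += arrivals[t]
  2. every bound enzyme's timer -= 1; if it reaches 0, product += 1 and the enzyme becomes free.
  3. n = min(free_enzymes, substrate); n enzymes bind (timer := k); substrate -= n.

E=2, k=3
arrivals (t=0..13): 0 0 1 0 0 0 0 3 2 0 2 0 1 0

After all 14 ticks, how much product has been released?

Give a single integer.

t=0: arr=0 -> substrate=0 bound=0 product=0
t=1: arr=0 -> substrate=0 bound=0 product=0
t=2: arr=1 -> substrate=0 bound=1 product=0
t=3: arr=0 -> substrate=0 bound=1 product=0
t=4: arr=0 -> substrate=0 bound=1 product=0
t=5: arr=0 -> substrate=0 bound=0 product=1
t=6: arr=0 -> substrate=0 bound=0 product=1
t=7: arr=3 -> substrate=1 bound=2 product=1
t=8: arr=2 -> substrate=3 bound=2 product=1
t=9: arr=0 -> substrate=3 bound=2 product=1
t=10: arr=2 -> substrate=3 bound=2 product=3
t=11: arr=0 -> substrate=3 bound=2 product=3
t=12: arr=1 -> substrate=4 bound=2 product=3
t=13: arr=0 -> substrate=2 bound=2 product=5

Answer: 5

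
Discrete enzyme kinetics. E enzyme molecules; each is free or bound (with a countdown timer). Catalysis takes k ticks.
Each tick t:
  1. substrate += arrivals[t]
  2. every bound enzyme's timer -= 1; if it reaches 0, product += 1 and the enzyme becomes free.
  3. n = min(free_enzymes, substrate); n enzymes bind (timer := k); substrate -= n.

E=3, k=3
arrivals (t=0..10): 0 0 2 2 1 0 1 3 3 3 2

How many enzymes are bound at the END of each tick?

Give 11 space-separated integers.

t=0: arr=0 -> substrate=0 bound=0 product=0
t=1: arr=0 -> substrate=0 bound=0 product=0
t=2: arr=2 -> substrate=0 bound=2 product=0
t=3: arr=2 -> substrate=1 bound=3 product=0
t=4: arr=1 -> substrate=2 bound=3 product=0
t=5: arr=0 -> substrate=0 bound=3 product=2
t=6: arr=1 -> substrate=0 bound=3 product=3
t=7: arr=3 -> substrate=3 bound=3 product=3
t=8: arr=3 -> substrate=4 bound=3 product=5
t=9: arr=3 -> substrate=6 bound=3 product=6
t=10: arr=2 -> substrate=8 bound=3 product=6

Answer: 0 0 2 3 3 3 3 3 3 3 3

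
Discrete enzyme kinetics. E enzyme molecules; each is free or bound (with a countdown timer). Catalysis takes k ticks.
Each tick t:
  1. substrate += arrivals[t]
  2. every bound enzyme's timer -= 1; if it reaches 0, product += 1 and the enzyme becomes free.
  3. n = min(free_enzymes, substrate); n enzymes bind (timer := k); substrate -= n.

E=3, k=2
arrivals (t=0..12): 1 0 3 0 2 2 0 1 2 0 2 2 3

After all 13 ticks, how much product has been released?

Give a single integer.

Answer: 13

Derivation:
t=0: arr=1 -> substrate=0 bound=1 product=0
t=1: arr=0 -> substrate=0 bound=1 product=0
t=2: arr=3 -> substrate=0 bound=3 product=1
t=3: arr=0 -> substrate=0 bound=3 product=1
t=4: arr=2 -> substrate=0 bound=2 product=4
t=5: arr=2 -> substrate=1 bound=3 product=4
t=6: arr=0 -> substrate=0 bound=2 product=6
t=7: arr=1 -> substrate=0 bound=2 product=7
t=8: arr=2 -> substrate=0 bound=3 product=8
t=9: arr=0 -> substrate=0 bound=2 product=9
t=10: arr=2 -> substrate=0 bound=2 product=11
t=11: arr=2 -> substrate=1 bound=3 product=11
t=12: arr=3 -> substrate=2 bound=3 product=13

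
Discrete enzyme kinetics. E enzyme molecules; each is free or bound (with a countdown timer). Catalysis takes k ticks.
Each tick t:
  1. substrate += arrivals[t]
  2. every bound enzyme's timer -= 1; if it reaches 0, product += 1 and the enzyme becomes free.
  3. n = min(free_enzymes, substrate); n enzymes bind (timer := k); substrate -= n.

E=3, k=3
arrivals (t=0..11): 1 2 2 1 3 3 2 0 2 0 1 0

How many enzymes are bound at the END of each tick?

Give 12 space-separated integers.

t=0: arr=1 -> substrate=0 bound=1 product=0
t=1: arr=2 -> substrate=0 bound=3 product=0
t=2: arr=2 -> substrate=2 bound=3 product=0
t=3: arr=1 -> substrate=2 bound=3 product=1
t=4: arr=3 -> substrate=3 bound=3 product=3
t=5: arr=3 -> substrate=6 bound=3 product=3
t=6: arr=2 -> substrate=7 bound=3 product=4
t=7: arr=0 -> substrate=5 bound=3 product=6
t=8: arr=2 -> substrate=7 bound=3 product=6
t=9: arr=0 -> substrate=6 bound=3 product=7
t=10: arr=1 -> substrate=5 bound=3 product=9
t=11: arr=0 -> substrate=5 bound=3 product=9

Answer: 1 3 3 3 3 3 3 3 3 3 3 3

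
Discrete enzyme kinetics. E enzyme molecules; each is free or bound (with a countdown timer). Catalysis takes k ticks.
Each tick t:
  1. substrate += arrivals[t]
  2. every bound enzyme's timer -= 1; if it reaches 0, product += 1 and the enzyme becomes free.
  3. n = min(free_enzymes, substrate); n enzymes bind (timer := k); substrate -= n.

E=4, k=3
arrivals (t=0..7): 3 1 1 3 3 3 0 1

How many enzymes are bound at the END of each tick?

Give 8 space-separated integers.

t=0: arr=3 -> substrate=0 bound=3 product=0
t=1: arr=1 -> substrate=0 bound=4 product=0
t=2: arr=1 -> substrate=1 bound=4 product=0
t=3: arr=3 -> substrate=1 bound=4 product=3
t=4: arr=3 -> substrate=3 bound=4 product=4
t=5: arr=3 -> substrate=6 bound=4 product=4
t=6: arr=0 -> substrate=3 bound=4 product=7
t=7: arr=1 -> substrate=3 bound=4 product=8

Answer: 3 4 4 4 4 4 4 4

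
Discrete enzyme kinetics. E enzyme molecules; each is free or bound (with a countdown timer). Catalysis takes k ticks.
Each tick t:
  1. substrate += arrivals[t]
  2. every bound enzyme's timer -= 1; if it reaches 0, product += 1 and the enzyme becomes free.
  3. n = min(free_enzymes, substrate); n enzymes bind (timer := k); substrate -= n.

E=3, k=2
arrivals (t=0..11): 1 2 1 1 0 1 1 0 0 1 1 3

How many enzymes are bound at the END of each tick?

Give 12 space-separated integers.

Answer: 1 3 3 2 1 1 2 1 0 1 2 3

Derivation:
t=0: arr=1 -> substrate=0 bound=1 product=0
t=1: arr=2 -> substrate=0 bound=3 product=0
t=2: arr=1 -> substrate=0 bound=3 product=1
t=3: arr=1 -> substrate=0 bound=2 product=3
t=4: arr=0 -> substrate=0 bound=1 product=4
t=5: arr=1 -> substrate=0 bound=1 product=5
t=6: arr=1 -> substrate=0 bound=2 product=5
t=7: arr=0 -> substrate=0 bound=1 product=6
t=8: arr=0 -> substrate=0 bound=0 product=7
t=9: arr=1 -> substrate=0 bound=1 product=7
t=10: arr=1 -> substrate=0 bound=2 product=7
t=11: arr=3 -> substrate=1 bound=3 product=8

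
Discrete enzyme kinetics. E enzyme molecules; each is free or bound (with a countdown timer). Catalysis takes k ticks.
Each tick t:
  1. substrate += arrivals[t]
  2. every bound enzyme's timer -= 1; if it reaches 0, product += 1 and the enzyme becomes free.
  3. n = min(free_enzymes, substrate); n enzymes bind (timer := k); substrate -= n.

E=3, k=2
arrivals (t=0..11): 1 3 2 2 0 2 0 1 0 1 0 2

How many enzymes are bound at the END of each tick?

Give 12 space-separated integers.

t=0: arr=1 -> substrate=0 bound=1 product=0
t=1: arr=3 -> substrate=1 bound=3 product=0
t=2: arr=2 -> substrate=2 bound=3 product=1
t=3: arr=2 -> substrate=2 bound=3 product=3
t=4: arr=0 -> substrate=1 bound=3 product=4
t=5: arr=2 -> substrate=1 bound=3 product=6
t=6: arr=0 -> substrate=0 bound=3 product=7
t=7: arr=1 -> substrate=0 bound=2 product=9
t=8: arr=0 -> substrate=0 bound=1 product=10
t=9: arr=1 -> substrate=0 bound=1 product=11
t=10: arr=0 -> substrate=0 bound=1 product=11
t=11: arr=2 -> substrate=0 bound=2 product=12

Answer: 1 3 3 3 3 3 3 2 1 1 1 2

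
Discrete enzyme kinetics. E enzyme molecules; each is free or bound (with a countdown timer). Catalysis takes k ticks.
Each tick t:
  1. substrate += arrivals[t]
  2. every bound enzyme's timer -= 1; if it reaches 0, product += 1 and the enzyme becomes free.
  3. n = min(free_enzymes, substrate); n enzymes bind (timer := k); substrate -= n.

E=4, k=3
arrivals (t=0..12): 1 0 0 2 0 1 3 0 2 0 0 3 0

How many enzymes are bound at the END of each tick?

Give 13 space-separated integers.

t=0: arr=1 -> substrate=0 bound=1 product=0
t=1: arr=0 -> substrate=0 bound=1 product=0
t=2: arr=0 -> substrate=0 bound=1 product=0
t=3: arr=2 -> substrate=0 bound=2 product=1
t=4: arr=0 -> substrate=0 bound=2 product=1
t=5: arr=1 -> substrate=0 bound=3 product=1
t=6: arr=3 -> substrate=0 bound=4 product=3
t=7: arr=0 -> substrate=0 bound=4 product=3
t=8: arr=2 -> substrate=1 bound=4 product=4
t=9: arr=0 -> substrate=0 bound=2 product=7
t=10: arr=0 -> substrate=0 bound=2 product=7
t=11: arr=3 -> substrate=0 bound=4 product=8
t=12: arr=0 -> substrate=0 bound=3 product=9

Answer: 1 1 1 2 2 3 4 4 4 2 2 4 3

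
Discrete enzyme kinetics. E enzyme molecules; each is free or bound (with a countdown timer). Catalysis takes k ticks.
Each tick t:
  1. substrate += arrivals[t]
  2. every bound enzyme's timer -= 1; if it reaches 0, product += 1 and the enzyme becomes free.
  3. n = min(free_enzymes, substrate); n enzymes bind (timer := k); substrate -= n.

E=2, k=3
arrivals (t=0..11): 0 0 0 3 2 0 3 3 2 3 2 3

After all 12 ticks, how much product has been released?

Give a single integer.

t=0: arr=0 -> substrate=0 bound=0 product=0
t=1: arr=0 -> substrate=0 bound=0 product=0
t=2: arr=0 -> substrate=0 bound=0 product=0
t=3: arr=3 -> substrate=1 bound=2 product=0
t=4: arr=2 -> substrate=3 bound=2 product=0
t=5: arr=0 -> substrate=3 bound=2 product=0
t=6: arr=3 -> substrate=4 bound=2 product=2
t=7: arr=3 -> substrate=7 bound=2 product=2
t=8: arr=2 -> substrate=9 bound=2 product=2
t=9: arr=3 -> substrate=10 bound=2 product=4
t=10: arr=2 -> substrate=12 bound=2 product=4
t=11: arr=3 -> substrate=15 bound=2 product=4

Answer: 4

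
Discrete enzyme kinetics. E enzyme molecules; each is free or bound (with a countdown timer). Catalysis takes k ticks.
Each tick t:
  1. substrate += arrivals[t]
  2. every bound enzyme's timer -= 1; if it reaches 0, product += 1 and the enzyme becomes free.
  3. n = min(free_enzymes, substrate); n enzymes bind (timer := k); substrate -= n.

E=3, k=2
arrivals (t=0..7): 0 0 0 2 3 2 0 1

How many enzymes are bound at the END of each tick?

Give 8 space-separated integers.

Answer: 0 0 0 2 3 3 3 3

Derivation:
t=0: arr=0 -> substrate=0 bound=0 product=0
t=1: arr=0 -> substrate=0 bound=0 product=0
t=2: arr=0 -> substrate=0 bound=0 product=0
t=3: arr=2 -> substrate=0 bound=2 product=0
t=4: arr=3 -> substrate=2 bound=3 product=0
t=5: arr=2 -> substrate=2 bound=3 product=2
t=6: arr=0 -> substrate=1 bound=3 product=3
t=7: arr=1 -> substrate=0 bound=3 product=5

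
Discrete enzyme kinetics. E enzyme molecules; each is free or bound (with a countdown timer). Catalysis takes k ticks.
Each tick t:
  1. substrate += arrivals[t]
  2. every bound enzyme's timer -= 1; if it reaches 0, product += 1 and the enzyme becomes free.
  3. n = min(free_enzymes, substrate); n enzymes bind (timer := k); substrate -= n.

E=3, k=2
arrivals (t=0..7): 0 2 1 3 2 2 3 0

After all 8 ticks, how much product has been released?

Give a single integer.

t=0: arr=0 -> substrate=0 bound=0 product=0
t=1: arr=2 -> substrate=0 bound=2 product=0
t=2: arr=1 -> substrate=0 bound=3 product=0
t=3: arr=3 -> substrate=1 bound=3 product=2
t=4: arr=2 -> substrate=2 bound=3 product=3
t=5: arr=2 -> substrate=2 bound=3 product=5
t=6: arr=3 -> substrate=4 bound=3 product=6
t=7: arr=0 -> substrate=2 bound=3 product=8

Answer: 8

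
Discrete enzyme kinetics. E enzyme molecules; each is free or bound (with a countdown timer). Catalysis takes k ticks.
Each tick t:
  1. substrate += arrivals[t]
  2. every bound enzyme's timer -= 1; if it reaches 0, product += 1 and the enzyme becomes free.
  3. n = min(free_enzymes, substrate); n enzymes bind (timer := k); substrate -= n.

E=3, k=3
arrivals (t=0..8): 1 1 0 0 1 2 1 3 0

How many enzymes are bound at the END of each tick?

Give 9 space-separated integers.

Answer: 1 2 2 1 1 3 3 3 3

Derivation:
t=0: arr=1 -> substrate=0 bound=1 product=0
t=1: arr=1 -> substrate=0 bound=2 product=0
t=2: arr=0 -> substrate=0 bound=2 product=0
t=3: arr=0 -> substrate=0 bound=1 product=1
t=4: arr=1 -> substrate=0 bound=1 product=2
t=5: arr=2 -> substrate=0 bound=3 product=2
t=6: arr=1 -> substrate=1 bound=3 product=2
t=7: arr=3 -> substrate=3 bound=3 product=3
t=8: arr=0 -> substrate=1 bound=3 product=5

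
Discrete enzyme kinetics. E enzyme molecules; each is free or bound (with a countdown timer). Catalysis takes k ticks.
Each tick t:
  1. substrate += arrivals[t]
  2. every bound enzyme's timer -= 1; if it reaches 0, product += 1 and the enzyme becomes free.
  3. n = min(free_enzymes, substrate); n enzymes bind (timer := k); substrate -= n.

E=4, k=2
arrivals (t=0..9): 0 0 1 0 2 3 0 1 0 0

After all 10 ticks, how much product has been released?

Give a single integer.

t=0: arr=0 -> substrate=0 bound=0 product=0
t=1: arr=0 -> substrate=0 bound=0 product=0
t=2: arr=1 -> substrate=0 bound=1 product=0
t=3: arr=0 -> substrate=0 bound=1 product=0
t=4: arr=2 -> substrate=0 bound=2 product=1
t=5: arr=3 -> substrate=1 bound=4 product=1
t=6: arr=0 -> substrate=0 bound=3 product=3
t=7: arr=1 -> substrate=0 bound=2 product=5
t=8: arr=0 -> substrate=0 bound=1 product=6
t=9: arr=0 -> substrate=0 bound=0 product=7

Answer: 7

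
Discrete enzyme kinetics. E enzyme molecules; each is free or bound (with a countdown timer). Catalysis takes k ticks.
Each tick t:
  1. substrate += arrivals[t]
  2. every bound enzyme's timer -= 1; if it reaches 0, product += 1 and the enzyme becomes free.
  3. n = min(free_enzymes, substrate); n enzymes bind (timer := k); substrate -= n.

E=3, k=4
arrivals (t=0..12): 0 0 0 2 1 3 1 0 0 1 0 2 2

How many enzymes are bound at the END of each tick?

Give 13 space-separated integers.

t=0: arr=0 -> substrate=0 bound=0 product=0
t=1: arr=0 -> substrate=0 bound=0 product=0
t=2: arr=0 -> substrate=0 bound=0 product=0
t=3: arr=2 -> substrate=0 bound=2 product=0
t=4: arr=1 -> substrate=0 bound=3 product=0
t=5: arr=3 -> substrate=3 bound=3 product=0
t=6: arr=1 -> substrate=4 bound=3 product=0
t=7: arr=0 -> substrate=2 bound=3 product=2
t=8: arr=0 -> substrate=1 bound=3 product=3
t=9: arr=1 -> substrate=2 bound=3 product=3
t=10: arr=0 -> substrate=2 bound=3 product=3
t=11: arr=2 -> substrate=2 bound=3 product=5
t=12: arr=2 -> substrate=3 bound=3 product=6

Answer: 0 0 0 2 3 3 3 3 3 3 3 3 3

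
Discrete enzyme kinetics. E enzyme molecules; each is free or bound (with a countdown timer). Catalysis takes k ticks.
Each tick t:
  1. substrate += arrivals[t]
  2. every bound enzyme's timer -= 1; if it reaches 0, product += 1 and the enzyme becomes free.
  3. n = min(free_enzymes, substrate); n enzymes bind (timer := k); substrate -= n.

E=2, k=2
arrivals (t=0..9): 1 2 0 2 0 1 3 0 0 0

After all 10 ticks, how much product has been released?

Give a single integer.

Answer: 8

Derivation:
t=0: arr=1 -> substrate=0 bound=1 product=0
t=1: arr=2 -> substrate=1 bound=2 product=0
t=2: arr=0 -> substrate=0 bound=2 product=1
t=3: arr=2 -> substrate=1 bound=2 product=2
t=4: arr=0 -> substrate=0 bound=2 product=3
t=5: arr=1 -> substrate=0 bound=2 product=4
t=6: arr=3 -> substrate=2 bound=2 product=5
t=7: arr=0 -> substrate=1 bound=2 product=6
t=8: arr=0 -> substrate=0 bound=2 product=7
t=9: arr=0 -> substrate=0 bound=1 product=8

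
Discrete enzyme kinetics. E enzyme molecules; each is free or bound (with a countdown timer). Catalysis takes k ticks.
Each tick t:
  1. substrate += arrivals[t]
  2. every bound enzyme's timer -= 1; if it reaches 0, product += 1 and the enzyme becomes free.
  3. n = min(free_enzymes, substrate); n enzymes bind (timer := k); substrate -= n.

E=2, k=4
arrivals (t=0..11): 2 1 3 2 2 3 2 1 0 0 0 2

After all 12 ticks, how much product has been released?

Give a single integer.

Answer: 4

Derivation:
t=0: arr=2 -> substrate=0 bound=2 product=0
t=1: arr=1 -> substrate=1 bound=2 product=0
t=2: arr=3 -> substrate=4 bound=2 product=0
t=3: arr=2 -> substrate=6 bound=2 product=0
t=4: arr=2 -> substrate=6 bound=2 product=2
t=5: arr=3 -> substrate=9 bound=2 product=2
t=6: arr=2 -> substrate=11 bound=2 product=2
t=7: arr=1 -> substrate=12 bound=2 product=2
t=8: arr=0 -> substrate=10 bound=2 product=4
t=9: arr=0 -> substrate=10 bound=2 product=4
t=10: arr=0 -> substrate=10 bound=2 product=4
t=11: arr=2 -> substrate=12 bound=2 product=4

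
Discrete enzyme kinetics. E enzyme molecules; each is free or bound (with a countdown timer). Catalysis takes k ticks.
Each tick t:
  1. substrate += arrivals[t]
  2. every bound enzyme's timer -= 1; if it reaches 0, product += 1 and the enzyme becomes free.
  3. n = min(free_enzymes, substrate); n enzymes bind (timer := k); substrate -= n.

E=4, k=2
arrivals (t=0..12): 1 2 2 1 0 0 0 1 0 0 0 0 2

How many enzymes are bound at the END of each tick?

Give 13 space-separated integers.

Answer: 1 3 4 3 1 0 0 1 1 0 0 0 2

Derivation:
t=0: arr=1 -> substrate=0 bound=1 product=0
t=1: arr=2 -> substrate=0 bound=3 product=0
t=2: arr=2 -> substrate=0 bound=4 product=1
t=3: arr=1 -> substrate=0 bound=3 product=3
t=4: arr=0 -> substrate=0 bound=1 product=5
t=5: arr=0 -> substrate=0 bound=0 product=6
t=6: arr=0 -> substrate=0 bound=0 product=6
t=7: arr=1 -> substrate=0 bound=1 product=6
t=8: arr=0 -> substrate=0 bound=1 product=6
t=9: arr=0 -> substrate=0 bound=0 product=7
t=10: arr=0 -> substrate=0 bound=0 product=7
t=11: arr=0 -> substrate=0 bound=0 product=7
t=12: arr=2 -> substrate=0 bound=2 product=7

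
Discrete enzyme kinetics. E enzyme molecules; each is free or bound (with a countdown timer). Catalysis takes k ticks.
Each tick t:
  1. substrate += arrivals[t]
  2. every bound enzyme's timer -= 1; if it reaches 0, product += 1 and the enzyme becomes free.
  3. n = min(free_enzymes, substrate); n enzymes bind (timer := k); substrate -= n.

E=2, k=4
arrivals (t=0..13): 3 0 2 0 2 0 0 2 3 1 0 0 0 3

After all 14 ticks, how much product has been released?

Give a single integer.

t=0: arr=3 -> substrate=1 bound=2 product=0
t=1: arr=0 -> substrate=1 bound=2 product=0
t=2: arr=2 -> substrate=3 bound=2 product=0
t=3: arr=0 -> substrate=3 bound=2 product=0
t=4: arr=2 -> substrate=3 bound=2 product=2
t=5: arr=0 -> substrate=3 bound=2 product=2
t=6: arr=0 -> substrate=3 bound=2 product=2
t=7: arr=2 -> substrate=5 bound=2 product=2
t=8: arr=3 -> substrate=6 bound=2 product=4
t=9: arr=1 -> substrate=7 bound=2 product=4
t=10: arr=0 -> substrate=7 bound=2 product=4
t=11: arr=0 -> substrate=7 bound=2 product=4
t=12: arr=0 -> substrate=5 bound=2 product=6
t=13: arr=3 -> substrate=8 bound=2 product=6

Answer: 6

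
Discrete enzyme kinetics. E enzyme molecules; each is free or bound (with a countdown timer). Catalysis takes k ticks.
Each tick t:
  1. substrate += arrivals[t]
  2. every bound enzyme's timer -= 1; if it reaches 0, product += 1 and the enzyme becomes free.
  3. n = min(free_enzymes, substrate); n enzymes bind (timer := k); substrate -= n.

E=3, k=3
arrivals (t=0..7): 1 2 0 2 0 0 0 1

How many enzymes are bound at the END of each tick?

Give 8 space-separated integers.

Answer: 1 3 3 3 2 2 1 1

Derivation:
t=0: arr=1 -> substrate=0 bound=1 product=0
t=1: arr=2 -> substrate=0 bound=3 product=0
t=2: arr=0 -> substrate=0 bound=3 product=0
t=3: arr=2 -> substrate=1 bound=3 product=1
t=4: arr=0 -> substrate=0 bound=2 product=3
t=5: arr=0 -> substrate=0 bound=2 product=3
t=6: arr=0 -> substrate=0 bound=1 product=4
t=7: arr=1 -> substrate=0 bound=1 product=5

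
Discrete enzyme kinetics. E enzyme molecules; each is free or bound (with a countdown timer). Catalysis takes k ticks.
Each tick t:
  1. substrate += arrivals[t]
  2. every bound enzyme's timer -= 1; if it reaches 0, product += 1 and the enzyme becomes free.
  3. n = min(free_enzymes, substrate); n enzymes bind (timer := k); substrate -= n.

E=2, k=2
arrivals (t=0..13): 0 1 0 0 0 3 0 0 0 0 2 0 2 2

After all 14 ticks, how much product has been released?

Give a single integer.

t=0: arr=0 -> substrate=0 bound=0 product=0
t=1: arr=1 -> substrate=0 bound=1 product=0
t=2: arr=0 -> substrate=0 bound=1 product=0
t=3: arr=0 -> substrate=0 bound=0 product=1
t=4: arr=0 -> substrate=0 bound=0 product=1
t=5: arr=3 -> substrate=1 bound=2 product=1
t=6: arr=0 -> substrate=1 bound=2 product=1
t=7: arr=0 -> substrate=0 bound=1 product=3
t=8: arr=0 -> substrate=0 bound=1 product=3
t=9: arr=0 -> substrate=0 bound=0 product=4
t=10: arr=2 -> substrate=0 bound=2 product=4
t=11: arr=0 -> substrate=0 bound=2 product=4
t=12: arr=2 -> substrate=0 bound=2 product=6
t=13: arr=2 -> substrate=2 bound=2 product=6

Answer: 6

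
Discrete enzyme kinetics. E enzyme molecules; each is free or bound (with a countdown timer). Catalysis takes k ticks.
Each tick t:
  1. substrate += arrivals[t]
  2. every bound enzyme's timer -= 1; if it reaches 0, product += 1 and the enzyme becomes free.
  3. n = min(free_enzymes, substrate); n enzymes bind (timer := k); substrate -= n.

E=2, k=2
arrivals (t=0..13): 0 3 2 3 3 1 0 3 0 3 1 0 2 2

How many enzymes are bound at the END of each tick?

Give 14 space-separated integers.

t=0: arr=0 -> substrate=0 bound=0 product=0
t=1: arr=3 -> substrate=1 bound=2 product=0
t=2: arr=2 -> substrate=3 bound=2 product=0
t=3: arr=3 -> substrate=4 bound=2 product=2
t=4: arr=3 -> substrate=7 bound=2 product=2
t=5: arr=1 -> substrate=6 bound=2 product=4
t=6: arr=0 -> substrate=6 bound=2 product=4
t=7: arr=3 -> substrate=7 bound=2 product=6
t=8: arr=0 -> substrate=7 bound=2 product=6
t=9: arr=3 -> substrate=8 bound=2 product=8
t=10: arr=1 -> substrate=9 bound=2 product=8
t=11: arr=0 -> substrate=7 bound=2 product=10
t=12: arr=2 -> substrate=9 bound=2 product=10
t=13: arr=2 -> substrate=9 bound=2 product=12

Answer: 0 2 2 2 2 2 2 2 2 2 2 2 2 2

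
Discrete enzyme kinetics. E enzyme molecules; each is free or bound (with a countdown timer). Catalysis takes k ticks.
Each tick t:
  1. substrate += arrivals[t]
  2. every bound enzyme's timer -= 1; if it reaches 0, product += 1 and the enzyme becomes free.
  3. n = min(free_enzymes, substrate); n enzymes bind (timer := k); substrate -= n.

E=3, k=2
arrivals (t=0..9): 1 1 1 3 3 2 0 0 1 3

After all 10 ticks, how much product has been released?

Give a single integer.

Answer: 11

Derivation:
t=0: arr=1 -> substrate=0 bound=1 product=0
t=1: arr=1 -> substrate=0 bound=2 product=0
t=2: arr=1 -> substrate=0 bound=2 product=1
t=3: arr=3 -> substrate=1 bound=3 product=2
t=4: arr=3 -> substrate=3 bound=3 product=3
t=5: arr=2 -> substrate=3 bound=3 product=5
t=6: arr=0 -> substrate=2 bound=3 product=6
t=7: arr=0 -> substrate=0 bound=3 product=8
t=8: arr=1 -> substrate=0 bound=3 product=9
t=9: arr=3 -> substrate=1 bound=3 product=11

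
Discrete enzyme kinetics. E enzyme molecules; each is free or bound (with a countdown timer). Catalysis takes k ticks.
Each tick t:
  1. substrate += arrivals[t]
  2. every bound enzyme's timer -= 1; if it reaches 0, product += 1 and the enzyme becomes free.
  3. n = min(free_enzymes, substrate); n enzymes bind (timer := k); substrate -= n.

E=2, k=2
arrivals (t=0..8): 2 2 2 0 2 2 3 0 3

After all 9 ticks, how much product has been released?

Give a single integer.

Answer: 8

Derivation:
t=0: arr=2 -> substrate=0 bound=2 product=0
t=1: arr=2 -> substrate=2 bound=2 product=0
t=2: arr=2 -> substrate=2 bound=2 product=2
t=3: arr=0 -> substrate=2 bound=2 product=2
t=4: arr=2 -> substrate=2 bound=2 product=4
t=5: arr=2 -> substrate=4 bound=2 product=4
t=6: arr=3 -> substrate=5 bound=2 product=6
t=7: arr=0 -> substrate=5 bound=2 product=6
t=8: arr=3 -> substrate=6 bound=2 product=8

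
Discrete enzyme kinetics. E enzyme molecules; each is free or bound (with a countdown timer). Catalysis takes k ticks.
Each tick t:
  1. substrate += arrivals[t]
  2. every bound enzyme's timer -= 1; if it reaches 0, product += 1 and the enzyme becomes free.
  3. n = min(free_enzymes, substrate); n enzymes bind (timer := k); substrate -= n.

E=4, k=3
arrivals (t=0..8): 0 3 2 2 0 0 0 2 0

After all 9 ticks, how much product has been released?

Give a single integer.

Answer: 7

Derivation:
t=0: arr=0 -> substrate=0 bound=0 product=0
t=1: arr=3 -> substrate=0 bound=3 product=0
t=2: arr=2 -> substrate=1 bound=4 product=0
t=3: arr=2 -> substrate=3 bound=4 product=0
t=4: arr=0 -> substrate=0 bound=4 product=3
t=5: arr=0 -> substrate=0 bound=3 product=4
t=6: arr=0 -> substrate=0 bound=3 product=4
t=7: arr=2 -> substrate=0 bound=2 product=7
t=8: arr=0 -> substrate=0 bound=2 product=7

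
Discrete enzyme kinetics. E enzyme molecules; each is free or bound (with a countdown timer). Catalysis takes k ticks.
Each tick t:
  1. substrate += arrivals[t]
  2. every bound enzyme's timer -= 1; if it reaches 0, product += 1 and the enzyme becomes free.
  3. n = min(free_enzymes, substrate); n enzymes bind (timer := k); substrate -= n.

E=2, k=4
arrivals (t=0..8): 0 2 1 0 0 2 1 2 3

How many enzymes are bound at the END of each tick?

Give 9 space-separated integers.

t=0: arr=0 -> substrate=0 bound=0 product=0
t=1: arr=2 -> substrate=0 bound=2 product=0
t=2: arr=1 -> substrate=1 bound=2 product=0
t=3: arr=0 -> substrate=1 bound=2 product=0
t=4: arr=0 -> substrate=1 bound=2 product=0
t=5: arr=2 -> substrate=1 bound=2 product=2
t=6: arr=1 -> substrate=2 bound=2 product=2
t=7: arr=2 -> substrate=4 bound=2 product=2
t=8: arr=3 -> substrate=7 bound=2 product=2

Answer: 0 2 2 2 2 2 2 2 2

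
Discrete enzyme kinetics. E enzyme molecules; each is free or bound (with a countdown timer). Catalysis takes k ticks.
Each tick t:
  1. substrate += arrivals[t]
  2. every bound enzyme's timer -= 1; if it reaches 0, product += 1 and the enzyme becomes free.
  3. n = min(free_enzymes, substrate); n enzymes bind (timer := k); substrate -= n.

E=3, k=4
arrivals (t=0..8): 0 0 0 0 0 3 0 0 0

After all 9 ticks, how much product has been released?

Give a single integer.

Answer: 0

Derivation:
t=0: arr=0 -> substrate=0 bound=0 product=0
t=1: arr=0 -> substrate=0 bound=0 product=0
t=2: arr=0 -> substrate=0 bound=0 product=0
t=3: arr=0 -> substrate=0 bound=0 product=0
t=4: arr=0 -> substrate=0 bound=0 product=0
t=5: arr=3 -> substrate=0 bound=3 product=0
t=6: arr=0 -> substrate=0 bound=3 product=0
t=7: arr=0 -> substrate=0 bound=3 product=0
t=8: arr=0 -> substrate=0 bound=3 product=0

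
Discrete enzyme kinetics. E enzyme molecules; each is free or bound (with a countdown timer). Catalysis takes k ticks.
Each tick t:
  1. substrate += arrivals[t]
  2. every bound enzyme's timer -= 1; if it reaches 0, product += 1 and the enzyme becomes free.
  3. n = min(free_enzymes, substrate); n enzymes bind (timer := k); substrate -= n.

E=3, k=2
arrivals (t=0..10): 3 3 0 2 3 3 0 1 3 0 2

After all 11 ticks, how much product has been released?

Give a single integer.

t=0: arr=3 -> substrate=0 bound=3 product=0
t=1: arr=3 -> substrate=3 bound=3 product=0
t=2: arr=0 -> substrate=0 bound=3 product=3
t=3: arr=2 -> substrate=2 bound=3 product=3
t=4: arr=3 -> substrate=2 bound=3 product=6
t=5: arr=3 -> substrate=5 bound=3 product=6
t=6: arr=0 -> substrate=2 bound=3 product=9
t=7: arr=1 -> substrate=3 bound=3 product=9
t=8: arr=3 -> substrate=3 bound=3 product=12
t=9: arr=0 -> substrate=3 bound=3 product=12
t=10: arr=2 -> substrate=2 bound=3 product=15

Answer: 15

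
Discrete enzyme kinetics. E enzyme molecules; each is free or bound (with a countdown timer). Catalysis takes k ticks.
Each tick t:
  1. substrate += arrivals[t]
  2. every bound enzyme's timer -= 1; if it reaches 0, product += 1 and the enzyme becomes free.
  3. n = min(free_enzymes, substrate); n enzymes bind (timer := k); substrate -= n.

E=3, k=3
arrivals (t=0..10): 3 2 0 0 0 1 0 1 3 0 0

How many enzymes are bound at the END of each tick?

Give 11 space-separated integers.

t=0: arr=3 -> substrate=0 bound=3 product=0
t=1: arr=2 -> substrate=2 bound=3 product=0
t=2: arr=0 -> substrate=2 bound=3 product=0
t=3: arr=0 -> substrate=0 bound=2 product=3
t=4: arr=0 -> substrate=0 bound=2 product=3
t=5: arr=1 -> substrate=0 bound=3 product=3
t=6: arr=0 -> substrate=0 bound=1 product=5
t=7: arr=1 -> substrate=0 bound=2 product=5
t=8: arr=3 -> substrate=1 bound=3 product=6
t=9: arr=0 -> substrate=1 bound=3 product=6
t=10: arr=0 -> substrate=0 bound=3 product=7

Answer: 3 3 3 2 2 3 1 2 3 3 3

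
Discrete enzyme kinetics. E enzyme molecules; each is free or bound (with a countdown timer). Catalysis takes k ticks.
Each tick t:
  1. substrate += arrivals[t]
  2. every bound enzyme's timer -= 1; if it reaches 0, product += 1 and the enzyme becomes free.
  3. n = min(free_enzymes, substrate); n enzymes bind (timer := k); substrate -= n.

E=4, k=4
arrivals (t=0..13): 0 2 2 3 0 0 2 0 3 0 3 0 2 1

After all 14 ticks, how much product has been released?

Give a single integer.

Answer: 10

Derivation:
t=0: arr=0 -> substrate=0 bound=0 product=0
t=1: arr=2 -> substrate=0 bound=2 product=0
t=2: arr=2 -> substrate=0 bound=4 product=0
t=3: arr=3 -> substrate=3 bound=4 product=0
t=4: arr=0 -> substrate=3 bound=4 product=0
t=5: arr=0 -> substrate=1 bound=4 product=2
t=6: arr=2 -> substrate=1 bound=4 product=4
t=7: arr=0 -> substrate=1 bound=4 product=4
t=8: arr=3 -> substrate=4 bound=4 product=4
t=9: arr=0 -> substrate=2 bound=4 product=6
t=10: arr=3 -> substrate=3 bound=4 product=8
t=11: arr=0 -> substrate=3 bound=4 product=8
t=12: arr=2 -> substrate=5 bound=4 product=8
t=13: arr=1 -> substrate=4 bound=4 product=10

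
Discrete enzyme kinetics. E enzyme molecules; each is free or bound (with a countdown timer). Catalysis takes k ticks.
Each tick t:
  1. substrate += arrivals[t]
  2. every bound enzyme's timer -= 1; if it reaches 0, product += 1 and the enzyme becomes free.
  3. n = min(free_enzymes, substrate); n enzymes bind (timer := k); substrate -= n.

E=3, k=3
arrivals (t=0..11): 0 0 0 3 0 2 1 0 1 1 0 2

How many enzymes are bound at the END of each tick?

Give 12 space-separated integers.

t=0: arr=0 -> substrate=0 bound=0 product=0
t=1: arr=0 -> substrate=0 bound=0 product=0
t=2: arr=0 -> substrate=0 bound=0 product=0
t=3: arr=3 -> substrate=0 bound=3 product=0
t=4: arr=0 -> substrate=0 bound=3 product=0
t=5: arr=2 -> substrate=2 bound=3 product=0
t=6: arr=1 -> substrate=0 bound=3 product=3
t=7: arr=0 -> substrate=0 bound=3 product=3
t=8: arr=1 -> substrate=1 bound=3 product=3
t=9: arr=1 -> substrate=0 bound=2 product=6
t=10: arr=0 -> substrate=0 bound=2 product=6
t=11: arr=2 -> substrate=1 bound=3 product=6

Answer: 0 0 0 3 3 3 3 3 3 2 2 3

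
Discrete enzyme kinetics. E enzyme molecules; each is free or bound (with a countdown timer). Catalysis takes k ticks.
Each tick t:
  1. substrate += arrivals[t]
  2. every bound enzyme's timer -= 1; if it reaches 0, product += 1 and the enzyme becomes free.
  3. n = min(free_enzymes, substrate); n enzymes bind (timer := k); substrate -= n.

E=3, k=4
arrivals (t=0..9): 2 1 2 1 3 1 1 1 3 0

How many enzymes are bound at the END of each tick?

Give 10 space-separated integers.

Answer: 2 3 3 3 3 3 3 3 3 3

Derivation:
t=0: arr=2 -> substrate=0 bound=2 product=0
t=1: arr=1 -> substrate=0 bound=3 product=0
t=2: arr=2 -> substrate=2 bound=3 product=0
t=3: arr=1 -> substrate=3 bound=3 product=0
t=4: arr=3 -> substrate=4 bound=3 product=2
t=5: arr=1 -> substrate=4 bound=3 product=3
t=6: arr=1 -> substrate=5 bound=3 product=3
t=7: arr=1 -> substrate=6 bound=3 product=3
t=8: arr=3 -> substrate=7 bound=3 product=5
t=9: arr=0 -> substrate=6 bound=3 product=6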